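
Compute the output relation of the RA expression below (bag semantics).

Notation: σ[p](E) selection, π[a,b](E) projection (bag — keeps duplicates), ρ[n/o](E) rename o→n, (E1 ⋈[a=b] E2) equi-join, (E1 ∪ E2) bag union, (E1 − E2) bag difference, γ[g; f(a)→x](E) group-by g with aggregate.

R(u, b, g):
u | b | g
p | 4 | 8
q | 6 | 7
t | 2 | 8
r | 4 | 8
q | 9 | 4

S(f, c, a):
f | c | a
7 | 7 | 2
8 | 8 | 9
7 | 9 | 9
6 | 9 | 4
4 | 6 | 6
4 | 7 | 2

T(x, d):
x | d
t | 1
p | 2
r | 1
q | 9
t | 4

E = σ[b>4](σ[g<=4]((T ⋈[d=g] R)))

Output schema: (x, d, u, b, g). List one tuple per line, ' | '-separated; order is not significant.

Stepwise |·|:
  T → 5
  R → 5
  (T ⋈[d=g] R) → 1
  σ[g<=4]((T ⋈[d=g] R)) → 1
  σ[b>4](σ[g<=4]((T ⋈[d=g] R))) → 1

== RESULT ==
x | d | u | b | g
t | 4 | q | 9 | 4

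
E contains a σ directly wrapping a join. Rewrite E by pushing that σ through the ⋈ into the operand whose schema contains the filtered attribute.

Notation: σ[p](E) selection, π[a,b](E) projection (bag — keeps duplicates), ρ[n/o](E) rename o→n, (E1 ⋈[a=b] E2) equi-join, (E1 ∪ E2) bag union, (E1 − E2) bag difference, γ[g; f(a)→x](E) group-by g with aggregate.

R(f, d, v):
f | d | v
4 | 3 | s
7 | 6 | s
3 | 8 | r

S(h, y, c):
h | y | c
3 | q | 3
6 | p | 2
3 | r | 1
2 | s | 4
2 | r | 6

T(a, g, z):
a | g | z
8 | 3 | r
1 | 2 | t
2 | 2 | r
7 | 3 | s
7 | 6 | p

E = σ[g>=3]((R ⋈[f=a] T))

σ filters on g, owned by the right side.
E' = (R ⋈[f=a] σ[g>=3](T))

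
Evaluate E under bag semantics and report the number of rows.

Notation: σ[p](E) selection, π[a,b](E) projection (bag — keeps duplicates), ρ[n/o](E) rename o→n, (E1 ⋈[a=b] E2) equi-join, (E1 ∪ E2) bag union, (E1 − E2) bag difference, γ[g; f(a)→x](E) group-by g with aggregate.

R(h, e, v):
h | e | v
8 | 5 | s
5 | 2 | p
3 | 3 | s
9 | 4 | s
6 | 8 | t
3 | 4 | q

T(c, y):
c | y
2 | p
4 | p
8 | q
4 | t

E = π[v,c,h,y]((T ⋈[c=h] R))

Subexpression sizes:
  T → 4
  R → 6
  (T ⋈[c=h] R) → 1
  π[v,c,h,y]((T ⋈[c=h] R)) → 1

|E| = 1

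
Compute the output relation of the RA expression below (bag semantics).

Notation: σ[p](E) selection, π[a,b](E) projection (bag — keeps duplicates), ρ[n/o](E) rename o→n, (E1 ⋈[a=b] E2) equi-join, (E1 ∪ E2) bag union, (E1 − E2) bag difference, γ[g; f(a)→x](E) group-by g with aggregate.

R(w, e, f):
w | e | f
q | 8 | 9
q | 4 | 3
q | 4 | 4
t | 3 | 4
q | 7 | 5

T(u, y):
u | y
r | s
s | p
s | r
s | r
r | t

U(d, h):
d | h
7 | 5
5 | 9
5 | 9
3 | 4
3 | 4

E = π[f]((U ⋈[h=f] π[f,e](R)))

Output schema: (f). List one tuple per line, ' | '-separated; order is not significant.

Stepwise |·|:
  U → 5
  R → 5
  π[f,e](R) → 5
  (U ⋈[h=f] π[f,e](R)) → 7
  π[f]((U ⋈[h=f] π[f,e](R))) → 7

== RESULT ==
f
4
4
4
4
5
9
9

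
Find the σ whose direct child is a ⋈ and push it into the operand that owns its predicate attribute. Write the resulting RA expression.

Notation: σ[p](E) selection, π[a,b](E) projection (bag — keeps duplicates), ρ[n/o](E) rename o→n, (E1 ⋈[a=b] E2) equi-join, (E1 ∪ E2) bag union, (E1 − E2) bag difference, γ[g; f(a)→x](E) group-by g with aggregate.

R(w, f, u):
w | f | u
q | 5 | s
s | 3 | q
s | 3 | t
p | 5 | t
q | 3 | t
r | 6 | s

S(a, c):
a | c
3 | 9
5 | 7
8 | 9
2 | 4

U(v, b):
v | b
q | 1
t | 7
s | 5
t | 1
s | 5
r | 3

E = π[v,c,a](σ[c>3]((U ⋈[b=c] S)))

σ filters on c, owned by the right side.
E' = π[v,c,a]((U ⋈[b=c] σ[c>3](S)))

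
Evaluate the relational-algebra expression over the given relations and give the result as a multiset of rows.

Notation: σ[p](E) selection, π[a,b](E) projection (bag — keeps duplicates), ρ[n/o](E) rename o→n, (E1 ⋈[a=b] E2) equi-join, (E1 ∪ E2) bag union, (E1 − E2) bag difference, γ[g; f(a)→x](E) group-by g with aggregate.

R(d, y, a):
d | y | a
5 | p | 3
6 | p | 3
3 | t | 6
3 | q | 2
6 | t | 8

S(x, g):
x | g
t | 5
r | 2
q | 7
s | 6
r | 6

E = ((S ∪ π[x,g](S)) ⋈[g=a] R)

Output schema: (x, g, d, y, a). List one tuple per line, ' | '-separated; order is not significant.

Subexpression sizes:
  S → 5
  S → 5
  π[x,g](S) → 5
  (S ∪ π[x,g](S)) → 10
  R → 5
  ((S ∪ π[x,g](S)) ⋈[g=a] R) → 6

== RESULT ==
x | g | d | y | a
r | 2 | 3 | q | 2
r | 2 | 3 | q | 2
r | 6 | 3 | t | 6
r | 6 | 3 | t | 6
s | 6 | 3 | t | 6
s | 6 | 3 | t | 6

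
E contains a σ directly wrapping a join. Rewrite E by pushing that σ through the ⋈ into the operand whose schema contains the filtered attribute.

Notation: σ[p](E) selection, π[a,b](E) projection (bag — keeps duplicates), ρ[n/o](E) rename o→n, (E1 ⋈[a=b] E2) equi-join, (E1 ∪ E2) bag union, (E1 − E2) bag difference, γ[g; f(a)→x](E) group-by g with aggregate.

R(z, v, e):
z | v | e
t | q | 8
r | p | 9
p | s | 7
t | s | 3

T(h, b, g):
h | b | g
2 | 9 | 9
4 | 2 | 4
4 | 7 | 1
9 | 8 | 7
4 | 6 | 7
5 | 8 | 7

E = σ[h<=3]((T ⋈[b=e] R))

σ filters on h, owned by the left side.
E' = (σ[h<=3](T) ⋈[b=e] R)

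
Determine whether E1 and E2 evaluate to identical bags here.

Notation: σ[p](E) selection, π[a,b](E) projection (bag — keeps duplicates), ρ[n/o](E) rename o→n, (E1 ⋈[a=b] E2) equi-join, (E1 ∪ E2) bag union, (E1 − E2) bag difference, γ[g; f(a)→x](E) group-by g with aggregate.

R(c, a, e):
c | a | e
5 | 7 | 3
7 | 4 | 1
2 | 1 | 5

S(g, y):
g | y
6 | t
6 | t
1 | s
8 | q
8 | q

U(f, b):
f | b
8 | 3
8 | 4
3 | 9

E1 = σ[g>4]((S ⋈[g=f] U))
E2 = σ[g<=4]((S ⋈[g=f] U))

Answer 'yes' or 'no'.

E1 stepwise |·|:
  S → 5
  U → 3
  (S ⋈[g=f] U) → 4
  σ[g>4]((S ⋈[g=f] U)) → 4
E2 stepwise |·|:
  S → 5
  U → 3
  (S ⋈[g=f] U) → 4
  σ[g<=4]((S ⋈[g=f] U)) → 0

E1 result:
g | y | f | b
8 | q | 8 | 3
8 | q | 8 | 3
8 | q | 8 | 4
8 | q | 8 | 4
E2 result:
g | y | f | b
(0 rows)
Witness: (8, 'q', 8, 3) appears 2× in E1 but 0× in E2.

no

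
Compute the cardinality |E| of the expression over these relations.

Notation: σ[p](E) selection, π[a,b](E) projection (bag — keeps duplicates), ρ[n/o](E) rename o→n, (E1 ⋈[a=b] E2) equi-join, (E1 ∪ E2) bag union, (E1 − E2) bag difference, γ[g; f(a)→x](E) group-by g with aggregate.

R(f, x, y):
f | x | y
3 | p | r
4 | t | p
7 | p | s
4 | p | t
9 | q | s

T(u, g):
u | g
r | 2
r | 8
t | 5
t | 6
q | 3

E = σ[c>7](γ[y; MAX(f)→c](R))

Row counts bottom-up:
  R → 5
  γ[y; MAX(f)→c](R) → 4
  σ[c>7](γ[y; MAX(f)→c](R)) → 1

|E| = 1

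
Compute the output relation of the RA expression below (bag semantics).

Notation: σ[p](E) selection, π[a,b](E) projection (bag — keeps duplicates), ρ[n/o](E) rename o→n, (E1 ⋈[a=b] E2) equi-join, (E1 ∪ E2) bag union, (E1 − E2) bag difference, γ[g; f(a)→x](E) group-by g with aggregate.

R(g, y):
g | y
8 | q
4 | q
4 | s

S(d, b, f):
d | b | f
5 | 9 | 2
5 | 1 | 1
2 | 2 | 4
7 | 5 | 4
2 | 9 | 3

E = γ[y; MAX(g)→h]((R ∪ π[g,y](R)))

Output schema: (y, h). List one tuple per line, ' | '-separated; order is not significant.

Subexpression sizes:
  R → 3
  R → 3
  π[g,y](R) → 3
  (R ∪ π[g,y](R)) → 6
  γ[y; MAX(g)→h]((R ∪ π[g,y](R))) → 2

== RESULT ==
y | h
q | 8
s | 4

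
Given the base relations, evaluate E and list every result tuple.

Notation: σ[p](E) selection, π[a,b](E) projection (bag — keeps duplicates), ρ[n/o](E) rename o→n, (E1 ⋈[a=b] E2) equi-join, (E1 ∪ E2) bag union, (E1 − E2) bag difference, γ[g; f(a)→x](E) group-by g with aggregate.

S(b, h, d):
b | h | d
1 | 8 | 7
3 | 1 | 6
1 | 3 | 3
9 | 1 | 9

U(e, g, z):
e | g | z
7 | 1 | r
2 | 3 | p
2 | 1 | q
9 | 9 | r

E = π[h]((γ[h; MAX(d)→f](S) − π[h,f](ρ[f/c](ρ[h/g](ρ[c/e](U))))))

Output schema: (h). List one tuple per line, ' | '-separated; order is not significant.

Row counts bottom-up:
  S → 4
  γ[h; MAX(d)→f](S) → 3
  U → 4
  ρ[c/e](U) → 4
  ρ[h/g](ρ[c/e](U)) → 4
  ρ[f/c](ρ[h/g](ρ[c/e](U))) → 4
  π[h,f](ρ[f/c](ρ[h/g](ρ[c/e](U)))) → 4
  (γ[h; MAX(d)→f](S) − π[h,f](ρ[f/c](ρ[h/g](ρ[c/e](U))))) → 3
  π[h]((γ[h; MAX(d)→f](S) − π[h,f](ρ[f/c](ρ[h/g](ρ[c/e](U)))))) → 3

== RESULT ==
h
1
3
8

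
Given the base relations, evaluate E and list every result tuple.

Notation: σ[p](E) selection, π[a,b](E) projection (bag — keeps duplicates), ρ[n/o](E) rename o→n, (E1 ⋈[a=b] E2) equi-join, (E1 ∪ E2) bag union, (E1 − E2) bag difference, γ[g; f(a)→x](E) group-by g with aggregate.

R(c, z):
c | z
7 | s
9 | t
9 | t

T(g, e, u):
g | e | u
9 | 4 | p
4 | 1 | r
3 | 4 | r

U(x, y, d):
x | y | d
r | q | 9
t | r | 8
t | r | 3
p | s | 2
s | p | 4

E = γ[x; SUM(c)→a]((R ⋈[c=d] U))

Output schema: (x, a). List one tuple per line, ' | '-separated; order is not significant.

Row counts bottom-up:
  R → 3
  U → 5
  (R ⋈[c=d] U) → 2
  γ[x; SUM(c)→a]((R ⋈[c=d] U)) → 1

== RESULT ==
x | a
r | 18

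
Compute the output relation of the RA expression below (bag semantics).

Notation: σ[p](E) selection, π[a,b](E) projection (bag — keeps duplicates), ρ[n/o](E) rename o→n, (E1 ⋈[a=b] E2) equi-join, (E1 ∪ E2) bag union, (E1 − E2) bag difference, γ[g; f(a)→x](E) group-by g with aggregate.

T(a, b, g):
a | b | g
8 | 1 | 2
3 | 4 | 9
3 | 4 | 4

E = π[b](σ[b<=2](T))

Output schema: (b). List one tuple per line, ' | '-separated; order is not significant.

Stepwise |·|:
  T → 3
  σ[b<=2](T) → 1
  π[b](σ[b<=2](T)) → 1

== RESULT ==
b
1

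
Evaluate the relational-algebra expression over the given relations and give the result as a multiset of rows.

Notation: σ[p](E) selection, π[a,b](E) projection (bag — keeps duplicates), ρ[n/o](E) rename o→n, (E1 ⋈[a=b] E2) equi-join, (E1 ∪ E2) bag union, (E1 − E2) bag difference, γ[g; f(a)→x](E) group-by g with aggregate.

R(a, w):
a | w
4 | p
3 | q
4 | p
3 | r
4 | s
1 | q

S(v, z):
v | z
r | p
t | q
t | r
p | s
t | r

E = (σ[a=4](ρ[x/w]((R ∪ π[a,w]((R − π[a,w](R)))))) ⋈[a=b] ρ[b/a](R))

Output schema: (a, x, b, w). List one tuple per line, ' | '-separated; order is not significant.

Row counts bottom-up:
  R → 6
  R → 6
  R → 6
  π[a,w](R) → 6
  (R − π[a,w](R)) → 0
  π[a,w]((R − π[a,w](R))) → 0
  (R ∪ π[a,w]((R − π[a,w](R)))) → 6
  ρ[x/w]((R ∪ π[a,w]((R − π[a,w](R))))) → 6
  σ[a=4](ρ[x/w]((R ∪ π[a,w]((R − π[a,w](R)))))) → 3
  R → 6
  ρ[b/a](R) → 6
  (σ[a=4](ρ[x/w]((R ∪ π[a,w]((R − π[a,w](R)))))) ⋈[a=b] ρ[b/a](R)) → 9

== RESULT ==
a | x | b | w
4 | p | 4 | p
4 | p | 4 | p
4 | p | 4 | p
4 | p | 4 | p
4 | p | 4 | s
4 | p | 4 | s
4 | s | 4 | p
4 | s | 4 | p
4 | s | 4 | s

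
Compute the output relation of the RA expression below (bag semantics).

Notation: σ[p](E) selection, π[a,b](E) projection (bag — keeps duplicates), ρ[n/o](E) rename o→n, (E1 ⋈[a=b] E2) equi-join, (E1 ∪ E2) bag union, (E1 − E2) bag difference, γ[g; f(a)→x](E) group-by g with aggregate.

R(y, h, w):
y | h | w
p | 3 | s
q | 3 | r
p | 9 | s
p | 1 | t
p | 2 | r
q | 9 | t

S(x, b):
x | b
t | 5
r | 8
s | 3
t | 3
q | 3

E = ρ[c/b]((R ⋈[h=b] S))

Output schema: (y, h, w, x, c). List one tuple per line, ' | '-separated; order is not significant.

Per-node cardinality:
  R → 6
  S → 5
  (R ⋈[h=b] S) → 6
  ρ[c/b]((R ⋈[h=b] S)) → 6

== RESULT ==
y | h | w | x | c
p | 3 | s | q | 3
p | 3 | s | s | 3
p | 3 | s | t | 3
q | 3 | r | q | 3
q | 3 | r | s | 3
q | 3 | r | t | 3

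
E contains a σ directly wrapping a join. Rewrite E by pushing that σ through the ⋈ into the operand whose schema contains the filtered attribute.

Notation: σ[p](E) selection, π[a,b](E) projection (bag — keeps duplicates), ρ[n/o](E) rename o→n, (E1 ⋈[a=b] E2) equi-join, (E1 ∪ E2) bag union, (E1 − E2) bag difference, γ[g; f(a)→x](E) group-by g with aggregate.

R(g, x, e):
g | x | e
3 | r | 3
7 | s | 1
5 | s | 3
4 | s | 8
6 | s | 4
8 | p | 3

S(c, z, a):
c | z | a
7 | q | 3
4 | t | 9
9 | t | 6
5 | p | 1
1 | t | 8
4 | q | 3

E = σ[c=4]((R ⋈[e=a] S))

σ filters on c, owned by the right side.
E' = (R ⋈[e=a] σ[c=4](S))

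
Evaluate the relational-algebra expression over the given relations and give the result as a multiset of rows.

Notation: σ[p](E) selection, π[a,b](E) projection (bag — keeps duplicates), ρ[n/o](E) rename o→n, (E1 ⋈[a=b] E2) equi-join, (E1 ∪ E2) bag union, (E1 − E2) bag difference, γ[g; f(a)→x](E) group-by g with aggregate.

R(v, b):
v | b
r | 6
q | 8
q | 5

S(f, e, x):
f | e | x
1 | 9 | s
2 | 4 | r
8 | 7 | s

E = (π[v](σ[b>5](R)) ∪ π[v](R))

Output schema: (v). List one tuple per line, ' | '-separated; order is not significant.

Stepwise |·|:
  R → 3
  σ[b>5](R) → 2
  π[v](σ[b>5](R)) → 2
  R → 3
  π[v](R) → 3
  (π[v](σ[b>5](R)) ∪ π[v](R)) → 5

== RESULT ==
v
q
q
q
r
r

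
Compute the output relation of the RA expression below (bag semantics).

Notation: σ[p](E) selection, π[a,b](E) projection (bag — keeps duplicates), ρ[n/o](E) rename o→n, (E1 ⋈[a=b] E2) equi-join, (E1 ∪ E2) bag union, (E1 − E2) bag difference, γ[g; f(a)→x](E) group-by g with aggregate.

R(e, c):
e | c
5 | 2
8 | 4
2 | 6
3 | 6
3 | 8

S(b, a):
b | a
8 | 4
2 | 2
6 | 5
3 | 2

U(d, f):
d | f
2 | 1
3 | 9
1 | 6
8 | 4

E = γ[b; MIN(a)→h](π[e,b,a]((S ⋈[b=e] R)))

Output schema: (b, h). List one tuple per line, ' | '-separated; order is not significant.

Per-node cardinality:
  S → 4
  R → 5
  (S ⋈[b=e] R) → 4
  π[e,b,a]((S ⋈[b=e] R)) → 4
  γ[b; MIN(a)→h](π[e,b,a]((S ⋈[b=e] R))) → 3

== RESULT ==
b | h
2 | 2
3 | 2
8 | 4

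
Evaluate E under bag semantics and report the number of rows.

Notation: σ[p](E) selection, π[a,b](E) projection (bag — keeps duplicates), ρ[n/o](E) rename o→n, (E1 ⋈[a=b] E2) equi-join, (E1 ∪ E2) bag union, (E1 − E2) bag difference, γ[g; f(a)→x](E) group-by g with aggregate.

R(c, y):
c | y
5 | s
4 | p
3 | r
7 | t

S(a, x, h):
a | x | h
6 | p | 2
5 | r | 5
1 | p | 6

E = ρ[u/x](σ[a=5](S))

Row counts bottom-up:
  S → 3
  σ[a=5](S) → 1
  ρ[u/x](σ[a=5](S)) → 1

|E| = 1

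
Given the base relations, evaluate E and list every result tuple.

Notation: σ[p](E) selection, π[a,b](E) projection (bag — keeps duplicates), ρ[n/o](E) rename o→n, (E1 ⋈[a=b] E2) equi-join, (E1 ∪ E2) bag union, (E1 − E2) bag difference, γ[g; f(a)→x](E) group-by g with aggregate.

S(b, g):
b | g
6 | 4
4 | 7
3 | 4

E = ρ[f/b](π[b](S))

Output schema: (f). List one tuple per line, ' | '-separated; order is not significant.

Stepwise |·|:
  S → 3
  π[b](S) → 3
  ρ[f/b](π[b](S)) → 3

== RESULT ==
f
3
4
6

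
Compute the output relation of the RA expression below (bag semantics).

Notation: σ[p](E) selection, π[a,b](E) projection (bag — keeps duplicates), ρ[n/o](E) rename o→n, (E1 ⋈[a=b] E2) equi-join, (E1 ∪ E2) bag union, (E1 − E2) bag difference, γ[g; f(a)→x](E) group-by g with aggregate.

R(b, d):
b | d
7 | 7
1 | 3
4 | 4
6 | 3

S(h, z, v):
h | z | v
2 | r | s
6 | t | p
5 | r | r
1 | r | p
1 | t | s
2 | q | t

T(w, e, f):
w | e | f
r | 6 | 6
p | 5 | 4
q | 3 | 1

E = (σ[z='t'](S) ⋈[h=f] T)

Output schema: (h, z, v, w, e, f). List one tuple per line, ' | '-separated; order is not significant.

Row counts bottom-up:
  S → 6
  σ[z='t'](S) → 2
  T → 3
  (σ[z='t'](S) ⋈[h=f] T) → 2

== RESULT ==
h | z | v | w | e | f
1 | t | s | q | 3 | 1
6 | t | p | r | 6 | 6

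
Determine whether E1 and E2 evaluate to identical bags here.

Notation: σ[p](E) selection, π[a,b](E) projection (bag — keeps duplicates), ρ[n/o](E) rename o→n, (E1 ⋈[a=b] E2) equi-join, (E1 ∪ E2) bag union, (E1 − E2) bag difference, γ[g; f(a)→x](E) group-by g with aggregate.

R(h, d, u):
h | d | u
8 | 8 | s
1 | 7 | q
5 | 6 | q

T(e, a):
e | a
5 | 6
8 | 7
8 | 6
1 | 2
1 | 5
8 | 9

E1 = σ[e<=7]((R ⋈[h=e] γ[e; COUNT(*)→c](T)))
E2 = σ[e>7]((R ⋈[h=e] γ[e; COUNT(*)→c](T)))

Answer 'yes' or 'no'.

E1 stepwise |·|:
  R → 3
  T → 6
  γ[e; COUNT(*)→c](T) → 3
  (R ⋈[h=e] γ[e; COUNT(*)→c](T)) → 3
  σ[e<=7]((R ⋈[h=e] γ[e; COUNT(*)→c](T))) → 2
E2 stepwise |·|:
  R → 3
  T → 6
  γ[e; COUNT(*)→c](T) → 3
  (R ⋈[h=e] γ[e; COUNT(*)→c](T)) → 3
  σ[e>7]((R ⋈[h=e] γ[e; COUNT(*)→c](T))) → 1

E1 result:
h | d | u | e | c
1 | 7 | q | 1 | 2
5 | 6 | q | 5 | 1
E2 result:
h | d | u | e | c
8 | 8 | s | 8 | 3
Witness: (1, 7, 'q', 1, 2) appears 1× in E1 but 0× in E2.

no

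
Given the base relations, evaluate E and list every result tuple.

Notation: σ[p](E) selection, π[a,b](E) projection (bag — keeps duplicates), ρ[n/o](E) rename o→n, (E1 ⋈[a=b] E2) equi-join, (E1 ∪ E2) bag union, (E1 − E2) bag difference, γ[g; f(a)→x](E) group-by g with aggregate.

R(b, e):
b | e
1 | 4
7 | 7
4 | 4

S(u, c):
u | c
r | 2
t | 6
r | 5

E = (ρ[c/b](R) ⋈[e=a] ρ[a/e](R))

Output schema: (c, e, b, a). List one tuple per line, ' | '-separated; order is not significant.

Stepwise |·|:
  R → 3
  ρ[c/b](R) → 3
  R → 3
  ρ[a/e](R) → 3
  (ρ[c/b](R) ⋈[e=a] ρ[a/e](R)) → 5

== RESULT ==
c | e | b | a
1 | 4 | 1 | 4
1 | 4 | 4 | 4
4 | 4 | 1 | 4
4 | 4 | 4 | 4
7 | 7 | 7 | 7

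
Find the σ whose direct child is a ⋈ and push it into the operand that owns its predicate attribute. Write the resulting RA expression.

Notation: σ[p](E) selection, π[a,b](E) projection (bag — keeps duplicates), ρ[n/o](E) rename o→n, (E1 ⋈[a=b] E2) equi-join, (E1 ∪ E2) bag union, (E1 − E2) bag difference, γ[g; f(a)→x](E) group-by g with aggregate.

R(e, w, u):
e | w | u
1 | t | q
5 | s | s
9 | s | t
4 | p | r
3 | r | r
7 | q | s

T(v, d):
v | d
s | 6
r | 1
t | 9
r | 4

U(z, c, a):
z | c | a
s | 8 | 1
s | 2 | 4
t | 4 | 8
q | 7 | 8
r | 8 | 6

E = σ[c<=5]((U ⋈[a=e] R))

σ filters on c, owned by the left side.
E' = (σ[c<=5](U) ⋈[a=e] R)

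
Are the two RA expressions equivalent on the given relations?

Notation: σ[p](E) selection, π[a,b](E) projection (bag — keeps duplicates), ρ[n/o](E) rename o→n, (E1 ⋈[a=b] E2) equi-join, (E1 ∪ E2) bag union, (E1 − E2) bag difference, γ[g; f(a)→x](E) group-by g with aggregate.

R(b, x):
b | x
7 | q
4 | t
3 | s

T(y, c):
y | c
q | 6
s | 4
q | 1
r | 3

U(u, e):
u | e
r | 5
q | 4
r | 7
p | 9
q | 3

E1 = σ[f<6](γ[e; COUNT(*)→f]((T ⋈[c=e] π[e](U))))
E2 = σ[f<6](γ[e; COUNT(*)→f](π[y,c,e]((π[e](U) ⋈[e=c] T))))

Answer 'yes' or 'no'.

E1 stepwise |·|:
  T → 4
  U → 5
  π[e](U) → 5
  (T ⋈[c=e] π[e](U)) → 2
  γ[e; COUNT(*)→f]((T ⋈[c=e] π[e](U))) → 2
  σ[f<6](γ[e; COUNT(*)→f]((T ⋈[c=e] π[e](U)))) → 2
E2 stepwise |·|:
  U → 5
  π[e](U) → 5
  T → 4
  (π[e](U) ⋈[e=c] T) → 2
  π[y,c,e]((π[e](U) ⋈[e=c] T)) → 2
  γ[e; COUNT(*)→f](π[y,c,e]((π[e](U) ⋈[e=c] T))) → 2
  σ[f<6](γ[e; COUNT(*)→f](π[y,c,e]((π[e](U) ⋈[e=c] T)))) → 2

E1 and E2 produce the same multiset:
e | f
3 | 1
4 | 1

yes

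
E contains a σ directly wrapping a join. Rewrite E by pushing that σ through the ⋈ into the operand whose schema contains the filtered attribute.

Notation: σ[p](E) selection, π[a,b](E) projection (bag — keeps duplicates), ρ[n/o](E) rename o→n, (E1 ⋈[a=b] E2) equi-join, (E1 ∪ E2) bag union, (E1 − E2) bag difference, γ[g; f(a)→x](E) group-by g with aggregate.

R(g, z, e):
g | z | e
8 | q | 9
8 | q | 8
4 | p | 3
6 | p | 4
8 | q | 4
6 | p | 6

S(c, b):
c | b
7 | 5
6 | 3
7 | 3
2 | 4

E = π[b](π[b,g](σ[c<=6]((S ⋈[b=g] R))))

σ filters on c, owned by the left side.
E' = π[b](π[b,g]((σ[c<=6](S) ⋈[b=g] R)))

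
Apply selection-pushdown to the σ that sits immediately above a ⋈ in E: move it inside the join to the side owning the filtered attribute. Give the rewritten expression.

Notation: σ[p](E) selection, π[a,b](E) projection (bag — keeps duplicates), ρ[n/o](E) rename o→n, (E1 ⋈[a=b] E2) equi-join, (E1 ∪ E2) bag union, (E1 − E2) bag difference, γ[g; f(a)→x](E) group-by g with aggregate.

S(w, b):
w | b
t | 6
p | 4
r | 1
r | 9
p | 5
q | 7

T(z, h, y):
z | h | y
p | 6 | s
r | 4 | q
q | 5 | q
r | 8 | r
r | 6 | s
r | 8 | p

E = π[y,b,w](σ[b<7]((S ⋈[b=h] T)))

σ filters on b, owned by the left side.
E' = π[y,b,w]((σ[b<7](S) ⋈[b=h] T))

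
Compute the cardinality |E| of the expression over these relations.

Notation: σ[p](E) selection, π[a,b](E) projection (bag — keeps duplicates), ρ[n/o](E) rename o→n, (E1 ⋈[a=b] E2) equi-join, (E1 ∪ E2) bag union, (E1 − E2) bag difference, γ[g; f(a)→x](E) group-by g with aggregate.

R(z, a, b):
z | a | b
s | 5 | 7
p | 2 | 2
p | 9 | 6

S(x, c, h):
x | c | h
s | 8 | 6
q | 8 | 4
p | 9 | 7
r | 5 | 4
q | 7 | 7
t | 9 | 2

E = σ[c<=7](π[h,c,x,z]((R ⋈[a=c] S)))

Row counts bottom-up:
  R → 3
  S → 6
  (R ⋈[a=c] S) → 3
  π[h,c,x,z]((R ⋈[a=c] S)) → 3
  σ[c<=7](π[h,c,x,z]((R ⋈[a=c] S))) → 1

|E| = 1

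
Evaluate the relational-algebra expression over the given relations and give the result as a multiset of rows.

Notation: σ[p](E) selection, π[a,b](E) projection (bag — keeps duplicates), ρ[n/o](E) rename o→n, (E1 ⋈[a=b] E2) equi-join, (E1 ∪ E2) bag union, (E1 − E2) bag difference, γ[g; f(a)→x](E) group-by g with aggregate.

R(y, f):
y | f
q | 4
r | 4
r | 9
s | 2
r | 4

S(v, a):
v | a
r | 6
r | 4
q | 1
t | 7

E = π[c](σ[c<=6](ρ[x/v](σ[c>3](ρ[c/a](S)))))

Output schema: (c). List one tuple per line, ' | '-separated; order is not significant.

Stepwise |·|:
  S → 4
  ρ[c/a](S) → 4
  σ[c>3](ρ[c/a](S)) → 3
  ρ[x/v](σ[c>3](ρ[c/a](S))) → 3
  σ[c<=6](ρ[x/v](σ[c>3](ρ[c/a](S)))) → 2
  π[c](σ[c<=6](ρ[x/v](σ[c>3](ρ[c/a](S))))) → 2

== RESULT ==
c
4
6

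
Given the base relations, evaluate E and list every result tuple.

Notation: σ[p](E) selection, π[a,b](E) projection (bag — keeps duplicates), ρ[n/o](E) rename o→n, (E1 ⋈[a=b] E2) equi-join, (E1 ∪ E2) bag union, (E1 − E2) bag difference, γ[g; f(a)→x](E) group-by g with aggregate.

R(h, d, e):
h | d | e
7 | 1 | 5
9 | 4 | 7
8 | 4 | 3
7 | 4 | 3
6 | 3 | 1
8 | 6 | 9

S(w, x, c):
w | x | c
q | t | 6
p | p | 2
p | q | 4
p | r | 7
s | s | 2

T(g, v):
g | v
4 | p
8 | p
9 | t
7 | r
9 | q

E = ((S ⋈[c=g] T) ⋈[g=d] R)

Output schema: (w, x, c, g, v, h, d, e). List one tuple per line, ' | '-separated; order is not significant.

Stepwise |·|:
  S → 5
  T → 5
  (S ⋈[c=g] T) → 2
  R → 6
  ((S ⋈[c=g] T) ⋈[g=d] R) → 3

== RESULT ==
w | x | c | g | v | h | d | e
p | q | 4 | 4 | p | 7 | 4 | 3
p | q | 4 | 4 | p | 8 | 4 | 3
p | q | 4 | 4 | p | 9 | 4 | 7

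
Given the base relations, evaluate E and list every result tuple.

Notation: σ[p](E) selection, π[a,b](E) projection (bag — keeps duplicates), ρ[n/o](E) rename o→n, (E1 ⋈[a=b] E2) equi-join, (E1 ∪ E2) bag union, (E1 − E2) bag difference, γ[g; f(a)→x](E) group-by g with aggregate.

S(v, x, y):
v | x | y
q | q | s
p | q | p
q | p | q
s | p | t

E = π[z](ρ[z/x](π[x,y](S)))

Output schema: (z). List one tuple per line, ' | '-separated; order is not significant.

Per-node cardinality:
  S → 4
  π[x,y](S) → 4
  ρ[z/x](π[x,y](S)) → 4
  π[z](ρ[z/x](π[x,y](S))) → 4

== RESULT ==
z
p
p
q
q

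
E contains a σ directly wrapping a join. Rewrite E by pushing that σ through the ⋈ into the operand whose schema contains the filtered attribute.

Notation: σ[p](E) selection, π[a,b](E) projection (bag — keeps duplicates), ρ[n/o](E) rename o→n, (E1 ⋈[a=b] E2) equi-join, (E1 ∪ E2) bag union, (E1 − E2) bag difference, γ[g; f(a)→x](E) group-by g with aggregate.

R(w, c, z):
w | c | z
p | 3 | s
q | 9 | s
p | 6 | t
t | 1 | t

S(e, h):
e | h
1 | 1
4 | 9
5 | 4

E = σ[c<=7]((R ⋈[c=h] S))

σ filters on c, owned by the left side.
E' = (σ[c<=7](R) ⋈[c=h] S)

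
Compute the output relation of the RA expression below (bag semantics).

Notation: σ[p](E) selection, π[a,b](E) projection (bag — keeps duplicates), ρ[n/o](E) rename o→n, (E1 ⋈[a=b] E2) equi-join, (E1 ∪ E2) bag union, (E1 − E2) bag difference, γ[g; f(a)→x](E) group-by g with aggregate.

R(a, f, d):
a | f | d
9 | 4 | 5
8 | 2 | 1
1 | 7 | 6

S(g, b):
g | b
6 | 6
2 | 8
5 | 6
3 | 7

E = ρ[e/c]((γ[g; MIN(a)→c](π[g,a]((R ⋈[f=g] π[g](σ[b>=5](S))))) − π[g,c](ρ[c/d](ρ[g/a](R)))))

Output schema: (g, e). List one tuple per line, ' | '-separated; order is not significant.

Subexpression sizes:
  R → 3
  S → 4
  σ[b>=5](S) → 4
  π[g](σ[b>=5](S)) → 4
  (R ⋈[f=g] π[g](σ[b>=5](S))) → 1
  π[g,a]((R ⋈[f=g] π[g](σ[b>=5](S)))) → 1
  γ[g; MIN(a)→c](π[g,a]((R ⋈[f=g] π[g](σ[b>=5](S))))) → 1
  R → 3
  ρ[g/a](R) → 3
  ρ[c/d](ρ[g/a](R)) → 3
  π[g,c](ρ[c/d](ρ[g/a](R))) → 3
  (γ[g; MIN(a)→c](π[g,a]((R ⋈[f=g] π[g](σ[b>=5](S))))) − π[g,c](ρ[c/d](ρ[g/a](R)))) → 1
  ρ[e/c]((γ[g; MIN(a)→c](π[g,a]((R ⋈[f=g] π[g](σ[b>=5](S))))) − π[g,c](ρ[c/d](ρ[g/a](R))))) → 1

== RESULT ==
g | e
2 | 8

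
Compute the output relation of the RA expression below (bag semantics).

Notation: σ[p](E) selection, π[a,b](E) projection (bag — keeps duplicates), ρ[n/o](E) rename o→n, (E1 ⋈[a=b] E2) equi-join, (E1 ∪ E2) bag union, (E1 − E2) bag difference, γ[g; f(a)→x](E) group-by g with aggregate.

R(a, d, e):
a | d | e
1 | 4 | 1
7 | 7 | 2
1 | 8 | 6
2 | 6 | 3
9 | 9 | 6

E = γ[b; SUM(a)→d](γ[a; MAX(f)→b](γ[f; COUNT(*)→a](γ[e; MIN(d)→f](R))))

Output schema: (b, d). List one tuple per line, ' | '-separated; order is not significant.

Stepwise |·|:
  R → 5
  γ[e; MIN(d)→f](R) → 4
  γ[f; COUNT(*)→a](γ[e; MIN(d)→f](R)) → 4
  γ[a; MAX(f)→b](γ[f; COUNT(*)→a](γ[e; MIN(d)→f](R))) → 1
  γ[b; SUM(a)→d](γ[a; MAX(f)→b](γ[f; COUNT(*)→a](γ[e; MIN(d)→f](R)))) → 1

== RESULT ==
b | d
8 | 1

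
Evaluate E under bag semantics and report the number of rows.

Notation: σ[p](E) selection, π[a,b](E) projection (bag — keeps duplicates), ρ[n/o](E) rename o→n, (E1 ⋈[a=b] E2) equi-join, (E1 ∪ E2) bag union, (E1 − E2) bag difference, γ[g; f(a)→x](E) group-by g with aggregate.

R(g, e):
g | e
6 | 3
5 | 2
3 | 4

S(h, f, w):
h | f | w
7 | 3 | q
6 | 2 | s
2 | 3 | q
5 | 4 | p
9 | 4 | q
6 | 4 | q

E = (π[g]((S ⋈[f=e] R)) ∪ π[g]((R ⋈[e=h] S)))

Per-node cardinality:
  S → 6
  R → 3
  (S ⋈[f=e] R) → 6
  π[g]((S ⋈[f=e] R)) → 6
  R → 3
  S → 6
  (R ⋈[e=h] S) → 1
  π[g]((R ⋈[e=h] S)) → 1
  (π[g]((S ⋈[f=e] R)) ∪ π[g]((R ⋈[e=h] S))) → 7

|E| = 7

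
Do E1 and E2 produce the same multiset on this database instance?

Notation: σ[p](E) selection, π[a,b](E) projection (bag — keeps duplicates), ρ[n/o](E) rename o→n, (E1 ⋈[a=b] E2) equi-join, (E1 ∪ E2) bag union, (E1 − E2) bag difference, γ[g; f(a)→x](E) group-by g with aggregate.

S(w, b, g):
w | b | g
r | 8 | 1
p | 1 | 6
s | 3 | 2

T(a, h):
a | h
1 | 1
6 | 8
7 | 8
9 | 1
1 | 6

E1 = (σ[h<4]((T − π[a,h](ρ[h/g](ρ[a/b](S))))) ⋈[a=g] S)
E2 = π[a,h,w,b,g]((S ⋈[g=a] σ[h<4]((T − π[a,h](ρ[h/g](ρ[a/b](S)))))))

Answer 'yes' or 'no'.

E1 row counts bottom-up:
  T → 5
  S → 3
  ρ[a/b](S) → 3
  ρ[h/g](ρ[a/b](S)) → 3
  π[a,h](ρ[h/g](ρ[a/b](S))) → 3
  (T − π[a,h](ρ[h/g](ρ[a/b](S)))) → 4
  σ[h<4]((T − π[a,h](ρ[h/g](ρ[a/b](S))))) → 2
  S → 3
  (σ[h<4]((T − π[a,h](ρ[h/g](ρ[a/b](S))))) ⋈[a=g] S) → 1
E2 row counts bottom-up:
  S → 3
  T → 5
  S → 3
  ρ[a/b](S) → 3
  ρ[h/g](ρ[a/b](S)) → 3
  π[a,h](ρ[h/g](ρ[a/b](S))) → 3
  (T − π[a,h](ρ[h/g](ρ[a/b](S)))) → 4
  σ[h<4]((T − π[a,h](ρ[h/g](ρ[a/b](S))))) → 2
  (S ⋈[g=a] σ[h<4]((T − π[a,h](ρ[h/g](ρ[a/b](S)))))) → 1
  π[a,h,w,b,g]((S ⋈[g=a] σ[h<4]((T − π[a,h](ρ[h/g](ρ[a/b](S))))))) → 1

E1 and E2 produce the same multiset:
a | h | w | b | g
1 | 1 | r | 8 | 1

yes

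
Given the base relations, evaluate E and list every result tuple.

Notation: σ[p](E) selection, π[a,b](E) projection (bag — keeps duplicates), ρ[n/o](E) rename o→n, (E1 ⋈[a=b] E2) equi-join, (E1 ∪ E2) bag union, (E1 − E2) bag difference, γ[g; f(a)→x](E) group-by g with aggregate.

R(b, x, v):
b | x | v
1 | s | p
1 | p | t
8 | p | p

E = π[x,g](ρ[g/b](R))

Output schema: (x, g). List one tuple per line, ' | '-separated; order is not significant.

Per-node cardinality:
  R → 3
  ρ[g/b](R) → 3
  π[x,g](ρ[g/b](R)) → 3

== RESULT ==
x | g
p | 1
p | 8
s | 1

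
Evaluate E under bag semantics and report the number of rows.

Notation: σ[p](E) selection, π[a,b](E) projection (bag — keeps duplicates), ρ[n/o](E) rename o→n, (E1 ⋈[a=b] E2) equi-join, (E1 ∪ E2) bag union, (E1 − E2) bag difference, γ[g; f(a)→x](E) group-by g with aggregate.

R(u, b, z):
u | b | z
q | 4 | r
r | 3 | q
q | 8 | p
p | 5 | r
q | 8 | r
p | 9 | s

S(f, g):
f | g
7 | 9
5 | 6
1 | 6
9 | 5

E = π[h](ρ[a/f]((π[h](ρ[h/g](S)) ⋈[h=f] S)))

Row counts bottom-up:
  S → 4
  ρ[h/g](S) → 4
  π[h](ρ[h/g](S)) → 4
  S → 4
  (π[h](ρ[h/g](S)) ⋈[h=f] S) → 2
  ρ[a/f]((π[h](ρ[h/g](S)) ⋈[h=f] S)) → 2
  π[h](ρ[a/f]((π[h](ρ[h/g](S)) ⋈[h=f] S))) → 2

|E| = 2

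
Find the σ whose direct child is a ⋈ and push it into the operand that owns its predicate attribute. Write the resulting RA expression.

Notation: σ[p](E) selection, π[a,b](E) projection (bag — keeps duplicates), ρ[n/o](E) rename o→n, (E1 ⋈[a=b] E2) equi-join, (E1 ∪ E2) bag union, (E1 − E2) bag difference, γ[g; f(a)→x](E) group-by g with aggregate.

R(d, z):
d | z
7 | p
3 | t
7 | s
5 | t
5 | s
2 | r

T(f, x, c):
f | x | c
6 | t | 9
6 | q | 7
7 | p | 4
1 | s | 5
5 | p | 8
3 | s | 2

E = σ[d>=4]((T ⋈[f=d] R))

σ filters on d, owned by the right side.
E' = (T ⋈[f=d] σ[d>=4](R))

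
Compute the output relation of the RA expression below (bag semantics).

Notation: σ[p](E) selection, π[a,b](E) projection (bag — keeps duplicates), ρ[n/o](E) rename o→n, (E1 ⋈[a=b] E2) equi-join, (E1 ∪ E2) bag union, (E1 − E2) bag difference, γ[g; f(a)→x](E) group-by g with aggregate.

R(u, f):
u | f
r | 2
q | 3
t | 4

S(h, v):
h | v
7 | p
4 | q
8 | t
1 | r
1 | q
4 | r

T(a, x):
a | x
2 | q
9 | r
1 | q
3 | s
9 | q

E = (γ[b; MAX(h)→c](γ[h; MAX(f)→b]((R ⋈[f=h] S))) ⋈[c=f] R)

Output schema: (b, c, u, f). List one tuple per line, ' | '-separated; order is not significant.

Stepwise |·|:
  R → 3
  S → 6
  (R ⋈[f=h] S) → 2
  γ[h; MAX(f)→b]((R ⋈[f=h] S)) → 1
  γ[b; MAX(h)→c](γ[h; MAX(f)→b]((R ⋈[f=h] S))) → 1
  R → 3
  (γ[b; MAX(h)→c](γ[h; MAX(f)→b]((R ⋈[f=h] S))) ⋈[c=f] R) → 1

== RESULT ==
b | c | u | f
4 | 4 | t | 4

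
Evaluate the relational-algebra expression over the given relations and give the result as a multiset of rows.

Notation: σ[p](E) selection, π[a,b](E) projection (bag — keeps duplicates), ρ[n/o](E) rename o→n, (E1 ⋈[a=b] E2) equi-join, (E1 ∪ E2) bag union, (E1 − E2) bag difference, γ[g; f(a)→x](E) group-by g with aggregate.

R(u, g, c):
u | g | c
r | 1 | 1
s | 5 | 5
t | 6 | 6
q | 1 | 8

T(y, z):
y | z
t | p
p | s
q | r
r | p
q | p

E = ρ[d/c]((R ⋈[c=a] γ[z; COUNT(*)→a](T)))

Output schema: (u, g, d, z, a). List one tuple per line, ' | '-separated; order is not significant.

Stepwise |·|:
  R → 4
  T → 5
  γ[z; COUNT(*)→a](T) → 3
  (R ⋈[c=a] γ[z; COUNT(*)→a](T)) → 2
  ρ[d/c]((R ⋈[c=a] γ[z; COUNT(*)→a](T))) → 2

== RESULT ==
u | g | d | z | a
r | 1 | 1 | r | 1
r | 1 | 1 | s | 1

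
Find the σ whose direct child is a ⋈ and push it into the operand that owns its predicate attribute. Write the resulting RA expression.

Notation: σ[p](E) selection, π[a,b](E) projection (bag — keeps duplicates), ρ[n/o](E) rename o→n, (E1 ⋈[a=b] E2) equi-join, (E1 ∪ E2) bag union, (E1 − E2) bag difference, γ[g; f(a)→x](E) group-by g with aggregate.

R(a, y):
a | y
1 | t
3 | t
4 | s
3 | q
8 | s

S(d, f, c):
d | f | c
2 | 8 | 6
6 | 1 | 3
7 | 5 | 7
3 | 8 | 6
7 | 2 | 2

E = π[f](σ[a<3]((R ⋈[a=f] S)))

σ filters on a, owned by the left side.
E' = π[f]((σ[a<3](R) ⋈[a=f] S))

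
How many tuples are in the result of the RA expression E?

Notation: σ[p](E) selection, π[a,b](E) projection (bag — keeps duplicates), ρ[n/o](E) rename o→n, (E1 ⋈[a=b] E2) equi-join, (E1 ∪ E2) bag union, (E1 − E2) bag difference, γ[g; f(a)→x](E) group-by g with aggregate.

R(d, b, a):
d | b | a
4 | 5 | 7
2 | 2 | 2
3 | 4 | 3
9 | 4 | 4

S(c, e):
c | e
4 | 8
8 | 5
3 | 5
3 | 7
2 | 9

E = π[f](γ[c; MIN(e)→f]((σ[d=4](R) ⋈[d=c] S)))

Per-node cardinality:
  R → 4
  σ[d=4](R) → 1
  S → 5
  (σ[d=4](R) ⋈[d=c] S) → 1
  γ[c; MIN(e)→f]((σ[d=4](R) ⋈[d=c] S)) → 1
  π[f](γ[c; MIN(e)→f]((σ[d=4](R) ⋈[d=c] S))) → 1

|E| = 1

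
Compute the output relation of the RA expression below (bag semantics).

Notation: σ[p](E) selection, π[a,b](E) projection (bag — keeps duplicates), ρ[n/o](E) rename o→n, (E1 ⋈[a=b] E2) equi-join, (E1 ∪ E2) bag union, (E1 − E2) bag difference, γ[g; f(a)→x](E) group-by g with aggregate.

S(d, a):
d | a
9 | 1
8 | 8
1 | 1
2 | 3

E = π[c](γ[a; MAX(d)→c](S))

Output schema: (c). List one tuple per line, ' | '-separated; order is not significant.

Per-node cardinality:
  S → 4
  γ[a; MAX(d)→c](S) → 3
  π[c](γ[a; MAX(d)→c](S)) → 3

== RESULT ==
c
2
8
9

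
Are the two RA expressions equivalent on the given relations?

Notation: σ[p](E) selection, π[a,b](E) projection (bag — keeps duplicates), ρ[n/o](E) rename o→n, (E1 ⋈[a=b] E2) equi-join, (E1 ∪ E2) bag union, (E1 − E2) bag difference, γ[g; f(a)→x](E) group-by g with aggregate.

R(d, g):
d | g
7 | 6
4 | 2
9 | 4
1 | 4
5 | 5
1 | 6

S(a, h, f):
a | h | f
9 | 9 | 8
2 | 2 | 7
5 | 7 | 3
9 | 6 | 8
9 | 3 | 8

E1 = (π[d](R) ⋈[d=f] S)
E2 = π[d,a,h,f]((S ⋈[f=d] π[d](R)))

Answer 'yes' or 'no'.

E1 row counts bottom-up:
  R → 6
  π[d](R) → 6
  S → 5
  (π[d](R) ⋈[d=f] S) → 1
E2 row counts bottom-up:
  S → 5
  R → 6
  π[d](R) → 6
  (S ⋈[f=d] π[d](R)) → 1
  π[d,a,h,f]((S ⋈[f=d] π[d](R))) → 1

E1 and E2 produce the same multiset:
d | a | h | f
7 | 2 | 2 | 7

yes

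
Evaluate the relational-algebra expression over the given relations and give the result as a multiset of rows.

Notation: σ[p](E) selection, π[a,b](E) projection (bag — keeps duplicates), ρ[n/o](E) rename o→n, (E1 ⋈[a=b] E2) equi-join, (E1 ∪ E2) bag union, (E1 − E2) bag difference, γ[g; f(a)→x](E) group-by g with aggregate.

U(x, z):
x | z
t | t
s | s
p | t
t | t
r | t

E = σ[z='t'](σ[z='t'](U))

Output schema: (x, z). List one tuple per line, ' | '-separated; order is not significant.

Stepwise |·|:
  U → 5
  σ[z='t'](U) → 4
  σ[z='t'](σ[z='t'](U)) → 4

== RESULT ==
x | z
p | t
r | t
t | t
t | t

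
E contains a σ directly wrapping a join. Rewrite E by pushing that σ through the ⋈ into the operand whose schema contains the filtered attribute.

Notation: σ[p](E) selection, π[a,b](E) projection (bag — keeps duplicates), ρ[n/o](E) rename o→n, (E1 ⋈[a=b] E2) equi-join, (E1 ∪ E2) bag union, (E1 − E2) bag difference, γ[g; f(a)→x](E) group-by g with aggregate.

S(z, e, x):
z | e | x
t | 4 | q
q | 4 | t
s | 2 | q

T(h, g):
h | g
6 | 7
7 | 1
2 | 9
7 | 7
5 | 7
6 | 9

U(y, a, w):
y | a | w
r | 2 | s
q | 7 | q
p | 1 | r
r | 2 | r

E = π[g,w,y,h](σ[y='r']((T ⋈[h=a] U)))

σ filters on y, owned by the right side.
E' = π[g,w,y,h]((T ⋈[h=a] σ[y='r'](U)))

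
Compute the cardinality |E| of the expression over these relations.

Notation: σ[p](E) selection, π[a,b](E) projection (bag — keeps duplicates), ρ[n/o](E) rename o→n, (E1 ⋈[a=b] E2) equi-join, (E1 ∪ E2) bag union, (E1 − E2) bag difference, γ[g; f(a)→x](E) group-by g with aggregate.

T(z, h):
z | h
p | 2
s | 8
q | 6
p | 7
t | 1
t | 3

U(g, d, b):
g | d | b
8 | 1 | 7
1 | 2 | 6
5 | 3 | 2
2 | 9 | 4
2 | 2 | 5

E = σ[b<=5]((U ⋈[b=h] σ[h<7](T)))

Per-node cardinality:
  U → 5
  T → 6
  σ[h<7](T) → 4
  (U ⋈[b=h] σ[h<7](T)) → 2
  σ[b<=5]((U ⋈[b=h] σ[h<7](T))) → 1

|E| = 1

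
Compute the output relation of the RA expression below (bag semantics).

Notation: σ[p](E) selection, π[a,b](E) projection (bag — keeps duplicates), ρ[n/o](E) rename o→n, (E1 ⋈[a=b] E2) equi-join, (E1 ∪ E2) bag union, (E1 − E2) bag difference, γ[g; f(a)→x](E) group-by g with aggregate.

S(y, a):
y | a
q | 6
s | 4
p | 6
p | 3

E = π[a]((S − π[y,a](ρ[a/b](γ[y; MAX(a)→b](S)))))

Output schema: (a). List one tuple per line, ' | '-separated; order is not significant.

Row counts bottom-up:
  S → 4
  S → 4
  γ[y; MAX(a)→b](S) → 3
  ρ[a/b](γ[y; MAX(a)→b](S)) → 3
  π[y,a](ρ[a/b](γ[y; MAX(a)→b](S))) → 3
  (S − π[y,a](ρ[a/b](γ[y; MAX(a)→b](S)))) → 1
  π[a]((S − π[y,a](ρ[a/b](γ[y; MAX(a)→b](S))))) → 1

== RESULT ==
a
3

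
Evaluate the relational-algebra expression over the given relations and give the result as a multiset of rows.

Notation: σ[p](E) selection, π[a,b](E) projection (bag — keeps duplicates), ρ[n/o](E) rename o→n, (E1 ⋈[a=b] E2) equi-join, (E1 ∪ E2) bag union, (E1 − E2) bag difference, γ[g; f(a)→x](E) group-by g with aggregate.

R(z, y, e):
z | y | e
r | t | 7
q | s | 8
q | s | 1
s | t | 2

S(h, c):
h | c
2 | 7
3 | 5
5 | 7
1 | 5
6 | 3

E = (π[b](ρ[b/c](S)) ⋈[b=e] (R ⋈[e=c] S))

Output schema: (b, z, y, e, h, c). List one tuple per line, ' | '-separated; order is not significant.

Stepwise |·|:
  S → 5
  ρ[b/c](S) → 5
  π[b](ρ[b/c](S)) → 5
  R → 4
  S → 5
  (R ⋈[e=c] S) → 2
  (π[b](ρ[b/c](S)) ⋈[b=e] (R ⋈[e=c] S)) → 4

== RESULT ==
b | z | y | e | h | c
7 | r | t | 7 | 2 | 7
7 | r | t | 7 | 2 | 7
7 | r | t | 7 | 5 | 7
7 | r | t | 7 | 5 | 7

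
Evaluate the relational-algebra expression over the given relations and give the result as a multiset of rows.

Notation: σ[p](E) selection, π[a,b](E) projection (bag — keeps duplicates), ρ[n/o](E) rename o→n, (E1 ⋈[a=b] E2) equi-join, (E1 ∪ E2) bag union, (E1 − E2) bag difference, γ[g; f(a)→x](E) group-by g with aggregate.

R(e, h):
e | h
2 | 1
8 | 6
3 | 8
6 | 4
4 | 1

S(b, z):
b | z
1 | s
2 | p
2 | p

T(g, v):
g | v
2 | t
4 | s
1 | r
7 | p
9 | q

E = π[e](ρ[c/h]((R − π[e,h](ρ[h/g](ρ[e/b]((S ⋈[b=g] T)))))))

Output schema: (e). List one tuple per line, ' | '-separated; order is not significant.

Per-node cardinality:
  R → 5
  S → 3
  T → 5
  (S ⋈[b=g] T) → 3
  ρ[e/b]((S ⋈[b=g] T)) → 3
  ρ[h/g](ρ[e/b]((S ⋈[b=g] T))) → 3
  π[e,h](ρ[h/g](ρ[e/b]((S ⋈[b=g] T)))) → 3
  (R − π[e,h](ρ[h/g](ρ[e/b]((S ⋈[b=g] T))))) → 5
  ρ[c/h]((R − π[e,h](ρ[h/g](ρ[e/b]((S ⋈[b=g] T)))))) → 5
  π[e](ρ[c/h]((R − π[e,h](ρ[h/g](ρ[e/b]((S ⋈[b=g] T))))))) → 5

== RESULT ==
e
2
3
4
6
8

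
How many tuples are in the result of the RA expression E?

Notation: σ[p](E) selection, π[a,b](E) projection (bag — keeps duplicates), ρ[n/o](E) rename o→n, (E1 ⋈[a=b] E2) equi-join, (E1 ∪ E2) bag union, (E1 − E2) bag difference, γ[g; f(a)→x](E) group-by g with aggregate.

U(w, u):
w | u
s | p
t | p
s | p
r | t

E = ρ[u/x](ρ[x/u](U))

Stepwise |·|:
  U → 4
  ρ[x/u](U) → 4
  ρ[u/x](ρ[x/u](U)) → 4

|E| = 4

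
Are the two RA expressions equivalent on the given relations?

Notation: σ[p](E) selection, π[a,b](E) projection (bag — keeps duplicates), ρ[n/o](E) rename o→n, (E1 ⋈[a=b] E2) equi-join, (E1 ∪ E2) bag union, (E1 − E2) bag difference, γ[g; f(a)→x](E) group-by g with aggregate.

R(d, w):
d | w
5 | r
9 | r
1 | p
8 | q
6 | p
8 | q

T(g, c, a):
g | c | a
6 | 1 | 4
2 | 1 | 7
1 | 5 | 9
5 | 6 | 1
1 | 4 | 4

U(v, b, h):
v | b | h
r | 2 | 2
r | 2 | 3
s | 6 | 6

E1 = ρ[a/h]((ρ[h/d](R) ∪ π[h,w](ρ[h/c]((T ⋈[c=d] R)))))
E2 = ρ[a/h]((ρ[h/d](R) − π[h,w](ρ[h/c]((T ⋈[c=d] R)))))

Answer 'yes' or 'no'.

E1 stepwise |·|:
  R → 6
  ρ[h/d](R) → 6
  T → 5
  R → 6
  (T ⋈[c=d] R) → 4
  ρ[h/c]((T ⋈[c=d] R)) → 4
  π[h,w](ρ[h/c]((T ⋈[c=d] R))) → 4
  (ρ[h/d](R) ∪ π[h,w](ρ[h/c]((T ⋈[c=d] R)))) → 10
  ρ[a/h]((ρ[h/d](R) ∪ π[h,w](ρ[h/c]((T ⋈[c=d] R))))) → 10
E2 stepwise |·|:
  R → 6
  ρ[h/d](R) → 6
  T → 5
  R → 6
  (T ⋈[c=d] R) → 4
  ρ[h/c]((T ⋈[c=d] R)) → 4
  π[h,w](ρ[h/c]((T ⋈[c=d] R))) → 4
  (ρ[h/d](R) − π[h,w](ρ[h/c]((T ⋈[c=d] R)))) → 3
  ρ[a/h]((ρ[h/d](R) − π[h,w](ρ[h/c]((T ⋈[c=d] R))))) → 3

E1 result:
a | w
1 | p
1 | p
1 | p
5 | r
5 | r
6 | p
6 | p
8 | q
8 | q
9 | r
E2 result:
a | w
8 | q
8 | q
9 | r
Witness: (6, 'p') appears 2× in E1 but 0× in E2.

no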